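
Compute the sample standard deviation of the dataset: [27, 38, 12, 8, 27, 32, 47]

13.7321

Step 1: Compute the mean: 27.2857
Step 2: Sum of squared deviations from the mean: 1131.4286
Step 3: Sample variance = 1131.4286 / 6 = 188.5714
Step 4: Standard deviation = sqrt(188.5714) = 13.7321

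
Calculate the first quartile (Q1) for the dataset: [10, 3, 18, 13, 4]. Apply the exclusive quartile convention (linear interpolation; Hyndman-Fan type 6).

3.5

Step 1: Sort the data: [3, 4, 10, 13, 18]
Step 2: n = 5
Step 3: Using the exclusive quartile method:
  Q1 = 3.5
  Q2 (median) = 10
  Q3 = 15.5
  IQR = Q3 - Q1 = 15.5 - 3.5 = 12
Step 4: Q1 = 3.5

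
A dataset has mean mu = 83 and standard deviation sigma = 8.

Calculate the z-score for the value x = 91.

1

Step 1: Recall the z-score formula: z = (x - mu) / sigma
Step 2: Substitute values: z = (91 - 83) / 8
Step 3: z = 8 / 8 = 1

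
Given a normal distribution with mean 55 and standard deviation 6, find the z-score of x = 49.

-1

Step 1: Recall the z-score formula: z = (x - mu) / sigma
Step 2: Substitute values: z = (49 - 55) / 6
Step 3: z = -6 / 6 = -1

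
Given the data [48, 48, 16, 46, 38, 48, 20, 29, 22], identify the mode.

48

Step 1: Count the frequency of each value:
  16: appears 1 time(s)
  20: appears 1 time(s)
  22: appears 1 time(s)
  29: appears 1 time(s)
  38: appears 1 time(s)
  46: appears 1 time(s)
  48: appears 3 time(s)
Step 2: The value 48 appears most frequently (3 times).
Step 3: Mode = 48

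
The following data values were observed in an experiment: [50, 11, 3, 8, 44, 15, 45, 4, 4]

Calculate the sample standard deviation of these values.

19.8438

Step 1: Compute the mean: 20.4444
Step 2: Sum of squared deviations from the mean: 3150.2222
Step 3: Sample variance = 3150.2222 / 8 = 393.7778
Step 4: Standard deviation = sqrt(393.7778) = 19.8438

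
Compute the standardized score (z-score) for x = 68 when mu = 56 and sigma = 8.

1.5

Step 1: Recall the z-score formula: z = (x - mu) / sigma
Step 2: Substitute values: z = (68 - 56) / 8
Step 3: z = 12 / 8 = 1.5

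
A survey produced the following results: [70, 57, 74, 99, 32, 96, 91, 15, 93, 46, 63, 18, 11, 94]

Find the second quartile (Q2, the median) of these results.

66.5

Step 1: Sort the data: [11, 15, 18, 32, 46, 57, 63, 70, 74, 91, 93, 94, 96, 99]
Step 2: n = 14
Step 3: Q2 is the median. Since n is even, it is the average of the values at positions 7 and 8:
  Q2 = (63 + 70) / 2 = 66.5
Step 4: Q2 = 66.5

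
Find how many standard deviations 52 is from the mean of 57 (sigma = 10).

-0.5

Step 1: Recall the z-score formula: z = (x - mu) / sigma
Step 2: Substitute values: z = (52 - 57) / 10
Step 3: z = -5 / 10 = -0.5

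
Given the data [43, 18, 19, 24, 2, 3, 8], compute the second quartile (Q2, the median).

18

Step 1: Sort the data: [2, 3, 8, 18, 19, 24, 43]
Step 2: n = 7
Step 3: Q2 is the median. Since n is odd, it is the middle value at position 4: 18
Step 4: Q2 = 18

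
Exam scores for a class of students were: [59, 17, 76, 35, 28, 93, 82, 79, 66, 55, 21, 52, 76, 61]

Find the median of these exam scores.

60

Step 1: Sort the data in ascending order: [17, 21, 28, 35, 52, 55, 59, 61, 66, 76, 76, 79, 82, 93]
Step 2: The number of values is n = 14.
Step 3: Since n is even, the median is the average of positions 7 and 8:
  Median = (59 + 61) / 2 = 60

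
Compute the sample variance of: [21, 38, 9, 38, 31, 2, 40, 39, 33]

198.1111

Step 1: Compute the mean: (21 + 38 + 9 + 38 + 31 + 2 + 40 + 39 + 33) / 9 = 27.8889
Step 2: Compute squared deviations from the mean:
  (21 - 27.8889)^2 = 47.4568
  (38 - 27.8889)^2 = 102.2346
  (9 - 27.8889)^2 = 356.7901
  (38 - 27.8889)^2 = 102.2346
  (31 - 27.8889)^2 = 9.679
  (2 - 27.8889)^2 = 670.2346
  (40 - 27.8889)^2 = 146.679
  (39 - 27.8889)^2 = 123.4568
  (33 - 27.8889)^2 = 26.1235
Step 3: Sum of squared deviations = 1584.8889
Step 4: Sample variance = 1584.8889 / 8 = 198.1111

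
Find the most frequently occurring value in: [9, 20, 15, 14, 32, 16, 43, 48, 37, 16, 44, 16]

16

Step 1: Count the frequency of each value:
  9: appears 1 time(s)
  14: appears 1 time(s)
  15: appears 1 time(s)
  16: appears 3 time(s)
  20: appears 1 time(s)
  32: appears 1 time(s)
  37: appears 1 time(s)
  43: appears 1 time(s)
  44: appears 1 time(s)
  48: appears 1 time(s)
Step 2: The value 16 appears most frequently (3 times).
Step 3: Mode = 16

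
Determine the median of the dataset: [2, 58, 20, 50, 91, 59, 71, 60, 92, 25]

58.5

Step 1: Sort the data in ascending order: [2, 20, 25, 50, 58, 59, 60, 71, 91, 92]
Step 2: The number of values is n = 10.
Step 3: Since n is even, the median is the average of positions 5 and 6:
  Median = (58 + 59) / 2 = 58.5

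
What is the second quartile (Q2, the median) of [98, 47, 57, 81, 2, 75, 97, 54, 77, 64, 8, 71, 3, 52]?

60.5

Step 1: Sort the data: [2, 3, 8, 47, 52, 54, 57, 64, 71, 75, 77, 81, 97, 98]
Step 2: n = 14
Step 3: Q2 is the median. Since n is even, it is the average of the values at positions 7 and 8:
  Q2 = (57 + 64) / 2 = 60.5
Step 4: Q2 = 60.5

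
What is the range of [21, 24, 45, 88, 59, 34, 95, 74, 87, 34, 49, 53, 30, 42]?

74

Step 1: Identify the maximum value: max = 95
Step 2: Identify the minimum value: min = 21
Step 3: Range = max - min = 95 - 21 = 74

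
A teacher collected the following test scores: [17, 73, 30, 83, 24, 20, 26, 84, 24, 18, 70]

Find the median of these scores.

26

Step 1: Sort the data in ascending order: [17, 18, 20, 24, 24, 26, 30, 70, 73, 83, 84]
Step 2: The number of values is n = 11.
Step 3: Since n is odd, the median is the middle value at position 6: 26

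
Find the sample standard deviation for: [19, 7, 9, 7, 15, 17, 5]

5.5891

Step 1: Compute the mean: 11.2857
Step 2: Sum of squared deviations from the mean: 187.4286
Step 3: Sample variance = 187.4286 / 6 = 31.2381
Step 4: Standard deviation = sqrt(31.2381) = 5.5891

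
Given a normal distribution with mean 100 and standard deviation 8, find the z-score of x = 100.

0

Step 1: Recall the z-score formula: z = (x - mu) / sigma
Step 2: Substitute values: z = (100 - 100) / 8
Step 3: z = 0 / 8 = 0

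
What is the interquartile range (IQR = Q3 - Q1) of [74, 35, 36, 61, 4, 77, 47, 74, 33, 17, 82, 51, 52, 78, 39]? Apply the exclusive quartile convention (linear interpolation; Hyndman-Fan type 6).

39

Step 1: Sort the data: [4, 17, 33, 35, 36, 39, 47, 51, 52, 61, 74, 74, 77, 78, 82]
Step 2: n = 15
Step 3: Using the exclusive quartile method:
  Q1 = 35
  Q2 (median) = 51
  Q3 = 74
  IQR = Q3 - Q1 = 74 - 35 = 39
Step 4: IQR = 39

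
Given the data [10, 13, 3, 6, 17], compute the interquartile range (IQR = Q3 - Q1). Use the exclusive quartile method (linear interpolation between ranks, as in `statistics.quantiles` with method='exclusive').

10.5

Step 1: Sort the data: [3, 6, 10, 13, 17]
Step 2: n = 5
Step 3: Using the exclusive quartile method:
  Q1 = 4.5
  Q2 (median) = 10
  Q3 = 15
  IQR = Q3 - Q1 = 15 - 4.5 = 10.5
Step 4: IQR = 10.5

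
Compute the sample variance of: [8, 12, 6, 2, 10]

14.8

Step 1: Compute the mean: (8 + 12 + 6 + 2 + 10) / 5 = 7.6
Step 2: Compute squared deviations from the mean:
  (8 - 7.6)^2 = 0.16
  (12 - 7.6)^2 = 19.36
  (6 - 7.6)^2 = 2.56
  (2 - 7.6)^2 = 31.36
  (10 - 7.6)^2 = 5.76
Step 3: Sum of squared deviations = 59.2
Step 4: Sample variance = 59.2 / 4 = 14.8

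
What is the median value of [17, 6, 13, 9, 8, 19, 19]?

13

Step 1: Sort the data in ascending order: [6, 8, 9, 13, 17, 19, 19]
Step 2: The number of values is n = 7.
Step 3: Since n is odd, the median is the middle value at position 4: 13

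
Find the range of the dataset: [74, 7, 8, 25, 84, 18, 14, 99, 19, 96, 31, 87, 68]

92

Step 1: Identify the maximum value: max = 99
Step 2: Identify the minimum value: min = 7
Step 3: Range = max - min = 99 - 7 = 92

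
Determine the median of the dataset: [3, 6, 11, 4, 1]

4

Step 1: Sort the data in ascending order: [1, 3, 4, 6, 11]
Step 2: The number of values is n = 5.
Step 3: Since n is odd, the median is the middle value at position 3: 4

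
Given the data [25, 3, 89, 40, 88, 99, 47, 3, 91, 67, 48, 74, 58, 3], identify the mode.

3

Step 1: Count the frequency of each value:
  3: appears 3 time(s)
  25: appears 1 time(s)
  40: appears 1 time(s)
  47: appears 1 time(s)
  48: appears 1 time(s)
  58: appears 1 time(s)
  67: appears 1 time(s)
  74: appears 1 time(s)
  88: appears 1 time(s)
  89: appears 1 time(s)
  91: appears 1 time(s)
  99: appears 1 time(s)
Step 2: The value 3 appears most frequently (3 times).
Step 3: Mode = 3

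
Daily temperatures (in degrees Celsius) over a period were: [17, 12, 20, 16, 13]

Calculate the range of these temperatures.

8

Step 1: Identify the maximum value: max = 20
Step 2: Identify the minimum value: min = 12
Step 3: Range = max - min = 20 - 12 = 8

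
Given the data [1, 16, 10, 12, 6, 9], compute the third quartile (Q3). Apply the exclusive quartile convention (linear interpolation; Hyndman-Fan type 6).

13

Step 1: Sort the data: [1, 6, 9, 10, 12, 16]
Step 2: n = 6
Step 3: Using the exclusive quartile method:
  Q1 = 4.75
  Q2 (median) = 9.5
  Q3 = 13
  IQR = Q3 - Q1 = 13 - 4.75 = 8.25
Step 4: Q3 = 13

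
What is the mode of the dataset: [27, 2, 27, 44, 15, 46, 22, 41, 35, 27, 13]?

27

Step 1: Count the frequency of each value:
  2: appears 1 time(s)
  13: appears 1 time(s)
  15: appears 1 time(s)
  22: appears 1 time(s)
  27: appears 3 time(s)
  35: appears 1 time(s)
  41: appears 1 time(s)
  44: appears 1 time(s)
  46: appears 1 time(s)
Step 2: The value 27 appears most frequently (3 times).
Step 3: Mode = 27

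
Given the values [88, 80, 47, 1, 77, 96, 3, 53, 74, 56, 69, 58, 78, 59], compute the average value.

59.9286

Step 1: Sum all values: 88 + 80 + 47 + 1 + 77 + 96 + 3 + 53 + 74 + 56 + 69 + 58 + 78 + 59 = 839
Step 2: Count the number of values: n = 14
Step 3: Mean = sum / n = 839 / 14 = 59.9286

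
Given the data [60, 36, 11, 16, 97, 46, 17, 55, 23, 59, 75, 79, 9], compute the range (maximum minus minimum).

88

Step 1: Identify the maximum value: max = 97
Step 2: Identify the minimum value: min = 9
Step 3: Range = max - min = 97 - 9 = 88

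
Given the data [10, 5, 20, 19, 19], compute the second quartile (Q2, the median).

19

Step 1: Sort the data: [5, 10, 19, 19, 20]
Step 2: n = 5
Step 3: Q2 is the median. Since n is odd, it is the middle value at position 3: 19
Step 4: Q2 = 19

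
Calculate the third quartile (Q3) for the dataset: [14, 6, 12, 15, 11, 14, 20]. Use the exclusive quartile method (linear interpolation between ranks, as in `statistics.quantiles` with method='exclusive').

15

Step 1: Sort the data: [6, 11, 12, 14, 14, 15, 20]
Step 2: n = 7
Step 3: Using the exclusive quartile method:
  Q1 = 11
  Q2 (median) = 14
  Q3 = 15
  IQR = Q3 - Q1 = 15 - 11 = 4
Step 4: Q3 = 15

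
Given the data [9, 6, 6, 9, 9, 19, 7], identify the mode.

9

Step 1: Count the frequency of each value:
  6: appears 2 time(s)
  7: appears 1 time(s)
  9: appears 3 time(s)
  19: appears 1 time(s)
Step 2: The value 9 appears most frequently (3 times).
Step 3: Mode = 9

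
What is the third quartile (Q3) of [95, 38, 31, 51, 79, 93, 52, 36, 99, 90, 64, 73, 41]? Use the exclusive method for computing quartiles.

91.5

Step 1: Sort the data: [31, 36, 38, 41, 51, 52, 64, 73, 79, 90, 93, 95, 99]
Step 2: n = 13
Step 3: Using the exclusive quartile method:
  Q1 = 39.5
  Q2 (median) = 64
  Q3 = 91.5
  IQR = Q3 - Q1 = 91.5 - 39.5 = 52
Step 4: Q3 = 91.5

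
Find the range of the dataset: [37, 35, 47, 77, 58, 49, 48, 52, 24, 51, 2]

75

Step 1: Identify the maximum value: max = 77
Step 2: Identify the minimum value: min = 2
Step 3: Range = max - min = 77 - 2 = 75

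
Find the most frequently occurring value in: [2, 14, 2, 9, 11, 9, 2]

2

Step 1: Count the frequency of each value:
  2: appears 3 time(s)
  9: appears 2 time(s)
  11: appears 1 time(s)
  14: appears 1 time(s)
Step 2: The value 2 appears most frequently (3 times).
Step 3: Mode = 2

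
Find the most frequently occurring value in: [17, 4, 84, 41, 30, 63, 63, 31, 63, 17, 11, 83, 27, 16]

63

Step 1: Count the frequency of each value:
  4: appears 1 time(s)
  11: appears 1 time(s)
  16: appears 1 time(s)
  17: appears 2 time(s)
  27: appears 1 time(s)
  30: appears 1 time(s)
  31: appears 1 time(s)
  41: appears 1 time(s)
  63: appears 3 time(s)
  83: appears 1 time(s)
  84: appears 1 time(s)
Step 2: The value 63 appears most frequently (3 times).
Step 3: Mode = 63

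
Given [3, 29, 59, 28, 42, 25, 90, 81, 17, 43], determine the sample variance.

768.2333

Step 1: Compute the mean: (3 + 29 + 59 + 28 + 42 + 25 + 90 + 81 + 17 + 43) / 10 = 41.7
Step 2: Compute squared deviations from the mean:
  (3 - 41.7)^2 = 1497.69
  (29 - 41.7)^2 = 161.29
  (59 - 41.7)^2 = 299.29
  (28 - 41.7)^2 = 187.69
  (42 - 41.7)^2 = 0.09
  (25 - 41.7)^2 = 278.89
  (90 - 41.7)^2 = 2332.89
  (81 - 41.7)^2 = 1544.49
  (17 - 41.7)^2 = 610.09
  (43 - 41.7)^2 = 1.69
Step 3: Sum of squared deviations = 6914.1
Step 4: Sample variance = 6914.1 / 9 = 768.2333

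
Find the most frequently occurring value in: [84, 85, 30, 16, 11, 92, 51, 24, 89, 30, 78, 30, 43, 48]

30

Step 1: Count the frequency of each value:
  11: appears 1 time(s)
  16: appears 1 time(s)
  24: appears 1 time(s)
  30: appears 3 time(s)
  43: appears 1 time(s)
  48: appears 1 time(s)
  51: appears 1 time(s)
  78: appears 1 time(s)
  84: appears 1 time(s)
  85: appears 1 time(s)
  89: appears 1 time(s)
  92: appears 1 time(s)
Step 2: The value 30 appears most frequently (3 times).
Step 3: Mode = 30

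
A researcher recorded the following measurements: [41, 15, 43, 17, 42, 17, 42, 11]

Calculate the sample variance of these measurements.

212

Step 1: Compute the mean: (41 + 15 + 43 + 17 + 42 + 17 + 42 + 11) / 8 = 28.5
Step 2: Compute squared deviations from the mean:
  (41 - 28.5)^2 = 156.25
  (15 - 28.5)^2 = 182.25
  (43 - 28.5)^2 = 210.25
  (17 - 28.5)^2 = 132.25
  (42 - 28.5)^2 = 182.25
  (17 - 28.5)^2 = 132.25
  (42 - 28.5)^2 = 182.25
  (11 - 28.5)^2 = 306.25
Step 3: Sum of squared deviations = 1484
Step 4: Sample variance = 1484 / 7 = 212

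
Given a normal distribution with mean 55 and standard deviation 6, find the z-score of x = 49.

-1

Step 1: Recall the z-score formula: z = (x - mu) / sigma
Step 2: Substitute values: z = (49 - 55) / 6
Step 3: z = -6 / 6 = -1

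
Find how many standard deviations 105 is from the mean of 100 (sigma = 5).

1

Step 1: Recall the z-score formula: z = (x - mu) / sigma
Step 2: Substitute values: z = (105 - 100) / 5
Step 3: z = 5 / 5 = 1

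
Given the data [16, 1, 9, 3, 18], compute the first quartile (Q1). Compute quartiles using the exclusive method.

2

Step 1: Sort the data: [1, 3, 9, 16, 18]
Step 2: n = 5
Step 3: Using the exclusive quartile method:
  Q1 = 2
  Q2 (median) = 9
  Q3 = 17
  IQR = Q3 - Q1 = 17 - 2 = 15
Step 4: Q1 = 2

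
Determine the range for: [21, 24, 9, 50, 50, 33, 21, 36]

41

Step 1: Identify the maximum value: max = 50
Step 2: Identify the minimum value: min = 9
Step 3: Range = max - min = 50 - 9 = 41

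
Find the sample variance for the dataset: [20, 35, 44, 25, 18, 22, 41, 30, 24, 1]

154.6667

Step 1: Compute the mean: (20 + 35 + 44 + 25 + 18 + 22 + 41 + 30 + 24 + 1) / 10 = 26
Step 2: Compute squared deviations from the mean:
  (20 - 26)^2 = 36
  (35 - 26)^2 = 81
  (44 - 26)^2 = 324
  (25 - 26)^2 = 1
  (18 - 26)^2 = 64
  (22 - 26)^2 = 16
  (41 - 26)^2 = 225
  (30 - 26)^2 = 16
  (24 - 26)^2 = 4
  (1 - 26)^2 = 625
Step 3: Sum of squared deviations = 1392
Step 4: Sample variance = 1392 / 9 = 154.6667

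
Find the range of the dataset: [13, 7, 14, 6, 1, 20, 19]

19

Step 1: Identify the maximum value: max = 20
Step 2: Identify the minimum value: min = 1
Step 3: Range = max - min = 20 - 1 = 19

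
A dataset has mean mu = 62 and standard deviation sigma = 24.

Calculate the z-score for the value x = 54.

-0.3333

Step 1: Recall the z-score formula: z = (x - mu) / sigma
Step 2: Substitute values: z = (54 - 62) / 24
Step 3: z = -8 / 24 = -0.3333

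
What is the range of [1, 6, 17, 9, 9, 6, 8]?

16

Step 1: Identify the maximum value: max = 17
Step 2: Identify the minimum value: min = 1
Step 3: Range = max - min = 17 - 1 = 16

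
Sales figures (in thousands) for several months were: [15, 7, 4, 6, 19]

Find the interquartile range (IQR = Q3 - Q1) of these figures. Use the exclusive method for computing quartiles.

12

Step 1: Sort the data: [4, 6, 7, 15, 19]
Step 2: n = 5
Step 3: Using the exclusive quartile method:
  Q1 = 5
  Q2 (median) = 7
  Q3 = 17
  IQR = Q3 - Q1 = 17 - 5 = 12
Step 4: IQR = 12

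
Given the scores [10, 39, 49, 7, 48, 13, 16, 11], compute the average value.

24.125

Step 1: Sum all values: 10 + 39 + 49 + 7 + 48 + 13 + 16 + 11 = 193
Step 2: Count the number of values: n = 8
Step 3: Mean = sum / n = 193 / 8 = 24.125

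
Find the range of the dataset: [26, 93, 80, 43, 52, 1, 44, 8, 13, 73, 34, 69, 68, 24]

92

Step 1: Identify the maximum value: max = 93
Step 2: Identify the minimum value: min = 1
Step 3: Range = max - min = 93 - 1 = 92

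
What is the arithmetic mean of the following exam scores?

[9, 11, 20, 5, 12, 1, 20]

11.1429

Step 1: Sum all values: 9 + 11 + 20 + 5 + 12 + 1 + 20 = 78
Step 2: Count the number of values: n = 7
Step 3: Mean = sum / n = 78 / 7 = 11.1429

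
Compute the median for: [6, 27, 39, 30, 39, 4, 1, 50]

28.5

Step 1: Sort the data in ascending order: [1, 4, 6, 27, 30, 39, 39, 50]
Step 2: The number of values is n = 8.
Step 3: Since n is even, the median is the average of positions 4 and 5:
  Median = (27 + 30) / 2 = 28.5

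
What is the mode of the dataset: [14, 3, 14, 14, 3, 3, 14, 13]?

14

Step 1: Count the frequency of each value:
  3: appears 3 time(s)
  13: appears 1 time(s)
  14: appears 4 time(s)
Step 2: The value 14 appears most frequently (4 times).
Step 3: Mode = 14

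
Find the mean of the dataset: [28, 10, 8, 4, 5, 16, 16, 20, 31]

15.3333

Step 1: Sum all values: 28 + 10 + 8 + 4 + 5 + 16 + 16 + 20 + 31 = 138
Step 2: Count the number of values: n = 9
Step 3: Mean = sum / n = 138 / 9 = 15.3333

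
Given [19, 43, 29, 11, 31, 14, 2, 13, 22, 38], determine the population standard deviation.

12.254

Step 1: Compute the mean: 22.2
Step 2: Sum of squared deviations from the mean: 1501.6
Step 3: Population variance = 1501.6 / 10 = 150.16
Step 4: Standard deviation = sqrt(150.16) = 12.254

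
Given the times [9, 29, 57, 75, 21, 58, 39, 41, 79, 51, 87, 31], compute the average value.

48.0833

Step 1: Sum all values: 9 + 29 + 57 + 75 + 21 + 58 + 39 + 41 + 79 + 51 + 87 + 31 = 577
Step 2: Count the number of values: n = 12
Step 3: Mean = sum / n = 577 / 12 = 48.0833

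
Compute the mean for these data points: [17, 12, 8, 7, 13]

11.4

Step 1: Sum all values: 17 + 12 + 8 + 7 + 13 = 57
Step 2: Count the number of values: n = 5
Step 3: Mean = sum / n = 57 / 5 = 11.4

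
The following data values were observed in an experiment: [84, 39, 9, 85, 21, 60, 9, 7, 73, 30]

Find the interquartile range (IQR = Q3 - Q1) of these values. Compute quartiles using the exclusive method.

66.75

Step 1: Sort the data: [7, 9, 9, 21, 30, 39, 60, 73, 84, 85]
Step 2: n = 10
Step 3: Using the exclusive quartile method:
  Q1 = 9
  Q2 (median) = 34.5
  Q3 = 75.75
  IQR = Q3 - Q1 = 75.75 - 9 = 66.75
Step 4: IQR = 66.75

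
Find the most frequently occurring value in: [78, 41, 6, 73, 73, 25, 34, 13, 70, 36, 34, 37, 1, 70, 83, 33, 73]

73

Step 1: Count the frequency of each value:
  1: appears 1 time(s)
  6: appears 1 time(s)
  13: appears 1 time(s)
  25: appears 1 time(s)
  33: appears 1 time(s)
  34: appears 2 time(s)
  36: appears 1 time(s)
  37: appears 1 time(s)
  41: appears 1 time(s)
  70: appears 2 time(s)
  73: appears 3 time(s)
  78: appears 1 time(s)
  83: appears 1 time(s)
Step 2: The value 73 appears most frequently (3 times).
Step 3: Mode = 73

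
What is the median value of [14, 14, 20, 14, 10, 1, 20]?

14

Step 1: Sort the data in ascending order: [1, 10, 14, 14, 14, 20, 20]
Step 2: The number of values is n = 7.
Step 3: Since n is odd, the median is the middle value at position 4: 14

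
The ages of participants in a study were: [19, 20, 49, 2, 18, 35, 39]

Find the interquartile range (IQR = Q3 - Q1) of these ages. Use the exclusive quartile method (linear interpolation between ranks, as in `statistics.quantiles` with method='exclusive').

21

Step 1: Sort the data: [2, 18, 19, 20, 35, 39, 49]
Step 2: n = 7
Step 3: Using the exclusive quartile method:
  Q1 = 18
  Q2 (median) = 20
  Q3 = 39
  IQR = Q3 - Q1 = 39 - 18 = 21
Step 4: IQR = 21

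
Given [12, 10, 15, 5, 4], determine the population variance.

17.36

Step 1: Compute the mean: (12 + 10 + 15 + 5 + 4) / 5 = 9.2
Step 2: Compute squared deviations from the mean:
  (12 - 9.2)^2 = 7.84
  (10 - 9.2)^2 = 0.64
  (15 - 9.2)^2 = 33.64
  (5 - 9.2)^2 = 17.64
  (4 - 9.2)^2 = 27.04
Step 3: Sum of squared deviations = 86.8
Step 4: Population variance = 86.8 / 5 = 17.36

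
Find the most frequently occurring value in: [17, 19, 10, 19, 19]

19

Step 1: Count the frequency of each value:
  10: appears 1 time(s)
  17: appears 1 time(s)
  19: appears 3 time(s)
Step 2: The value 19 appears most frequently (3 times).
Step 3: Mode = 19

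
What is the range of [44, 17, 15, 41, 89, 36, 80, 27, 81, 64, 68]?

74

Step 1: Identify the maximum value: max = 89
Step 2: Identify the minimum value: min = 15
Step 3: Range = max - min = 89 - 15 = 74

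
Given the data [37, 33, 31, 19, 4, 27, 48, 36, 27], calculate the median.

31

Step 1: Sort the data in ascending order: [4, 19, 27, 27, 31, 33, 36, 37, 48]
Step 2: The number of values is n = 9.
Step 3: Since n is odd, the median is the middle value at position 5: 31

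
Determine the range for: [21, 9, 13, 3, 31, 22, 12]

28

Step 1: Identify the maximum value: max = 31
Step 2: Identify the minimum value: min = 3
Step 3: Range = max - min = 31 - 3 = 28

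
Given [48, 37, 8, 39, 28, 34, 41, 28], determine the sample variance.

145.2679

Step 1: Compute the mean: (48 + 37 + 8 + 39 + 28 + 34 + 41 + 28) / 8 = 32.875
Step 2: Compute squared deviations from the mean:
  (48 - 32.875)^2 = 228.7656
  (37 - 32.875)^2 = 17.0156
  (8 - 32.875)^2 = 618.7656
  (39 - 32.875)^2 = 37.5156
  (28 - 32.875)^2 = 23.7656
  (34 - 32.875)^2 = 1.2656
  (41 - 32.875)^2 = 66.0156
  (28 - 32.875)^2 = 23.7656
Step 3: Sum of squared deviations = 1016.875
Step 4: Sample variance = 1016.875 / 7 = 145.2679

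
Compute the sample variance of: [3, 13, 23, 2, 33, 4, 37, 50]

325.9821

Step 1: Compute the mean: (3 + 13 + 23 + 2 + 33 + 4 + 37 + 50) / 8 = 20.625
Step 2: Compute squared deviations from the mean:
  (3 - 20.625)^2 = 310.6406
  (13 - 20.625)^2 = 58.1406
  (23 - 20.625)^2 = 5.6406
  (2 - 20.625)^2 = 346.8906
  (33 - 20.625)^2 = 153.1406
  (4 - 20.625)^2 = 276.3906
  (37 - 20.625)^2 = 268.1406
  (50 - 20.625)^2 = 862.8906
Step 3: Sum of squared deviations = 2281.875
Step 4: Sample variance = 2281.875 / 7 = 325.9821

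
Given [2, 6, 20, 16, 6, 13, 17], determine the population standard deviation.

6.276

Step 1: Compute the mean: 11.4286
Step 2: Sum of squared deviations from the mean: 275.7143
Step 3: Population variance = 275.7143 / 7 = 39.3878
Step 4: Standard deviation = sqrt(39.3878) = 6.276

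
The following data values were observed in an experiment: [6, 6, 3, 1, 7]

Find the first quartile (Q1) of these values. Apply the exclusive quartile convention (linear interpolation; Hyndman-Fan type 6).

2

Step 1: Sort the data: [1, 3, 6, 6, 7]
Step 2: n = 5
Step 3: Using the exclusive quartile method:
  Q1 = 2
  Q2 (median) = 6
  Q3 = 6.5
  IQR = Q3 - Q1 = 6.5 - 2 = 4.5
Step 4: Q1 = 2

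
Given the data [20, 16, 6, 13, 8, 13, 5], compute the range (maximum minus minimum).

15

Step 1: Identify the maximum value: max = 20
Step 2: Identify the minimum value: min = 5
Step 3: Range = max - min = 20 - 5 = 15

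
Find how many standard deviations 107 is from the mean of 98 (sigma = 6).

1.5

Step 1: Recall the z-score formula: z = (x - mu) / sigma
Step 2: Substitute values: z = (107 - 98) / 6
Step 3: z = 9 / 6 = 1.5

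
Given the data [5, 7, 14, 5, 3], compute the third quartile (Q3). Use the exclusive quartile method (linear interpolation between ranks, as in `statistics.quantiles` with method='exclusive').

10.5

Step 1: Sort the data: [3, 5, 5, 7, 14]
Step 2: n = 5
Step 3: Using the exclusive quartile method:
  Q1 = 4
  Q2 (median) = 5
  Q3 = 10.5
  IQR = Q3 - Q1 = 10.5 - 4 = 6.5
Step 4: Q3 = 10.5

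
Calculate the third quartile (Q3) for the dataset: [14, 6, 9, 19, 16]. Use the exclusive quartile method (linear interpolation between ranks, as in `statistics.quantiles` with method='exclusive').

17.5

Step 1: Sort the data: [6, 9, 14, 16, 19]
Step 2: n = 5
Step 3: Using the exclusive quartile method:
  Q1 = 7.5
  Q2 (median) = 14
  Q3 = 17.5
  IQR = Q3 - Q1 = 17.5 - 7.5 = 10
Step 4: Q3 = 17.5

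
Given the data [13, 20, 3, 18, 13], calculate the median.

13

Step 1: Sort the data in ascending order: [3, 13, 13, 18, 20]
Step 2: The number of values is n = 5.
Step 3: Since n is odd, the median is the middle value at position 3: 13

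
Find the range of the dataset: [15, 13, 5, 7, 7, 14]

10

Step 1: Identify the maximum value: max = 15
Step 2: Identify the minimum value: min = 5
Step 3: Range = max - min = 15 - 5 = 10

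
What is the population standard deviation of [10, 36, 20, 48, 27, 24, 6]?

13.4362

Step 1: Compute the mean: 24.4286
Step 2: Sum of squared deviations from the mean: 1263.7143
Step 3: Population variance = 1263.7143 / 7 = 180.5306
Step 4: Standard deviation = sqrt(180.5306) = 13.4362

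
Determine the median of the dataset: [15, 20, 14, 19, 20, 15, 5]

15

Step 1: Sort the data in ascending order: [5, 14, 15, 15, 19, 20, 20]
Step 2: The number of values is n = 7.
Step 3: Since n is odd, the median is the middle value at position 4: 15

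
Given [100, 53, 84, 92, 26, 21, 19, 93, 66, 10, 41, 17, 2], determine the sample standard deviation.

35.2775

Step 1: Compute the mean: 48
Step 2: Sum of squared deviations from the mean: 14934
Step 3: Sample variance = 14934 / 12 = 1244.5
Step 4: Standard deviation = sqrt(1244.5) = 35.2775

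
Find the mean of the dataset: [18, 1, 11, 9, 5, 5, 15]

9.1429

Step 1: Sum all values: 18 + 1 + 11 + 9 + 5 + 5 + 15 = 64
Step 2: Count the number of values: n = 7
Step 3: Mean = sum / n = 64 / 7 = 9.1429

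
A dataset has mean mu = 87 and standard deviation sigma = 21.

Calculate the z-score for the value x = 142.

2.619

Step 1: Recall the z-score formula: z = (x - mu) / sigma
Step 2: Substitute values: z = (142 - 87) / 21
Step 3: z = 55 / 21 = 2.619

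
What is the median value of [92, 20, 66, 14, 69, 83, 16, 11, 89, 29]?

47.5

Step 1: Sort the data in ascending order: [11, 14, 16, 20, 29, 66, 69, 83, 89, 92]
Step 2: The number of values is n = 10.
Step 3: Since n is even, the median is the average of positions 5 and 6:
  Median = (29 + 66) / 2 = 47.5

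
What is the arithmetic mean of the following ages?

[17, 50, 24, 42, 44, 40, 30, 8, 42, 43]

34

Step 1: Sum all values: 17 + 50 + 24 + 42 + 44 + 40 + 30 + 8 + 42 + 43 = 340
Step 2: Count the number of values: n = 10
Step 3: Mean = sum / n = 340 / 10 = 34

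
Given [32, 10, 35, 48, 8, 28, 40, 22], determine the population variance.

171.1094

Step 1: Compute the mean: (32 + 10 + 35 + 48 + 8 + 28 + 40 + 22) / 8 = 27.875
Step 2: Compute squared deviations from the mean:
  (32 - 27.875)^2 = 17.0156
  (10 - 27.875)^2 = 319.5156
  (35 - 27.875)^2 = 50.7656
  (48 - 27.875)^2 = 405.0156
  (8 - 27.875)^2 = 395.0156
  (28 - 27.875)^2 = 0.0156
  (40 - 27.875)^2 = 147.0156
  (22 - 27.875)^2 = 34.5156
Step 3: Sum of squared deviations = 1368.875
Step 4: Population variance = 1368.875 / 8 = 171.1094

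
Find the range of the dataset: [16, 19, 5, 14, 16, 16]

14

Step 1: Identify the maximum value: max = 19
Step 2: Identify the minimum value: min = 5
Step 3: Range = max - min = 19 - 5 = 14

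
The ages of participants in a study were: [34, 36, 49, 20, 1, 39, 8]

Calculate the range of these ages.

48

Step 1: Identify the maximum value: max = 49
Step 2: Identify the minimum value: min = 1
Step 3: Range = max - min = 49 - 1 = 48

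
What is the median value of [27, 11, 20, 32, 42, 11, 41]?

27

Step 1: Sort the data in ascending order: [11, 11, 20, 27, 32, 41, 42]
Step 2: The number of values is n = 7.
Step 3: Since n is odd, the median is the middle value at position 4: 27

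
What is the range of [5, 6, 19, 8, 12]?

14

Step 1: Identify the maximum value: max = 19
Step 2: Identify the minimum value: min = 5
Step 3: Range = max - min = 19 - 5 = 14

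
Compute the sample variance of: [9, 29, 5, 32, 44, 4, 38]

277.3333

Step 1: Compute the mean: (9 + 29 + 5 + 32 + 44 + 4 + 38) / 7 = 23
Step 2: Compute squared deviations from the mean:
  (9 - 23)^2 = 196
  (29 - 23)^2 = 36
  (5 - 23)^2 = 324
  (32 - 23)^2 = 81
  (44 - 23)^2 = 441
  (4 - 23)^2 = 361
  (38 - 23)^2 = 225
Step 3: Sum of squared deviations = 1664
Step 4: Sample variance = 1664 / 6 = 277.3333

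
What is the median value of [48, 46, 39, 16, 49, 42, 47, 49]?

46.5

Step 1: Sort the data in ascending order: [16, 39, 42, 46, 47, 48, 49, 49]
Step 2: The number of values is n = 8.
Step 3: Since n is even, the median is the average of positions 4 and 5:
  Median = (46 + 47) / 2 = 46.5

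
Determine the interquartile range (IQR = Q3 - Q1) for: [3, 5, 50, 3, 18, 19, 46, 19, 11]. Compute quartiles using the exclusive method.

28.5

Step 1: Sort the data: [3, 3, 5, 11, 18, 19, 19, 46, 50]
Step 2: n = 9
Step 3: Using the exclusive quartile method:
  Q1 = 4
  Q2 (median) = 18
  Q3 = 32.5
  IQR = Q3 - Q1 = 32.5 - 4 = 28.5
Step 4: IQR = 28.5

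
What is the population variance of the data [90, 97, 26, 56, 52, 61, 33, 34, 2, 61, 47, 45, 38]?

591.4675

Step 1: Compute the mean: (90 + 97 + 26 + 56 + 52 + 61 + 33 + 34 + 2 + 61 + 47 + 45 + 38) / 13 = 49.3846
Step 2: Compute squared deviations from the mean:
  (90 - 49.3846)^2 = 1649.6095
  (97 - 49.3846)^2 = 2267.2249
  (26 - 49.3846)^2 = 546.8402
  (56 - 49.3846)^2 = 43.7633
  (52 - 49.3846)^2 = 6.8402
  (61 - 49.3846)^2 = 134.9172
  (33 - 49.3846)^2 = 268.4556
  (34 - 49.3846)^2 = 236.6864
  (2 - 49.3846)^2 = 2245.3018
  (61 - 49.3846)^2 = 134.9172
  (47 - 49.3846)^2 = 5.6864
  (45 - 49.3846)^2 = 19.2249
  (38 - 49.3846)^2 = 129.6095
Step 3: Sum of squared deviations = 7689.0769
Step 4: Population variance = 7689.0769 / 13 = 591.4675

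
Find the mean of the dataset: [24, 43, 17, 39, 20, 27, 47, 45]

32.75

Step 1: Sum all values: 24 + 43 + 17 + 39 + 20 + 27 + 47 + 45 = 262
Step 2: Count the number of values: n = 8
Step 3: Mean = sum / n = 262 / 8 = 32.75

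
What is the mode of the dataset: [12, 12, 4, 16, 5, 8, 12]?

12

Step 1: Count the frequency of each value:
  4: appears 1 time(s)
  5: appears 1 time(s)
  8: appears 1 time(s)
  12: appears 3 time(s)
  16: appears 1 time(s)
Step 2: The value 12 appears most frequently (3 times).
Step 3: Mode = 12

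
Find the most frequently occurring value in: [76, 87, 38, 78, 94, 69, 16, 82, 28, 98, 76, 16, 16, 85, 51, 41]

16

Step 1: Count the frequency of each value:
  16: appears 3 time(s)
  28: appears 1 time(s)
  38: appears 1 time(s)
  41: appears 1 time(s)
  51: appears 1 time(s)
  69: appears 1 time(s)
  76: appears 2 time(s)
  78: appears 1 time(s)
  82: appears 1 time(s)
  85: appears 1 time(s)
  87: appears 1 time(s)
  94: appears 1 time(s)
  98: appears 1 time(s)
Step 2: The value 16 appears most frequently (3 times).
Step 3: Mode = 16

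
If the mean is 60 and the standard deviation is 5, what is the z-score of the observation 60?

0

Step 1: Recall the z-score formula: z = (x - mu) / sigma
Step 2: Substitute values: z = (60 - 60) / 5
Step 3: z = 0 / 5 = 0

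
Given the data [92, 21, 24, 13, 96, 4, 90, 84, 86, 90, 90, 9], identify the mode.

90

Step 1: Count the frequency of each value:
  4: appears 1 time(s)
  9: appears 1 time(s)
  13: appears 1 time(s)
  21: appears 1 time(s)
  24: appears 1 time(s)
  84: appears 1 time(s)
  86: appears 1 time(s)
  90: appears 3 time(s)
  92: appears 1 time(s)
  96: appears 1 time(s)
Step 2: The value 90 appears most frequently (3 times).
Step 3: Mode = 90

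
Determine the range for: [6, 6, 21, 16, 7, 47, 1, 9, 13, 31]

46

Step 1: Identify the maximum value: max = 47
Step 2: Identify the minimum value: min = 1
Step 3: Range = max - min = 47 - 1 = 46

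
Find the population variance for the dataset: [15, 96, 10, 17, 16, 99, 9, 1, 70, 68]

1341.29

Step 1: Compute the mean: (15 + 96 + 10 + 17 + 16 + 99 + 9 + 1 + 70 + 68) / 10 = 40.1
Step 2: Compute squared deviations from the mean:
  (15 - 40.1)^2 = 630.01
  (96 - 40.1)^2 = 3124.81
  (10 - 40.1)^2 = 906.01
  (17 - 40.1)^2 = 533.61
  (16 - 40.1)^2 = 580.81
  (99 - 40.1)^2 = 3469.21
  (9 - 40.1)^2 = 967.21
  (1 - 40.1)^2 = 1528.81
  (70 - 40.1)^2 = 894.01
  (68 - 40.1)^2 = 778.41
Step 3: Sum of squared deviations = 13412.9
Step 4: Population variance = 13412.9 / 10 = 1341.29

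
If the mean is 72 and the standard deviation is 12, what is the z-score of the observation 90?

1.5

Step 1: Recall the z-score formula: z = (x - mu) / sigma
Step 2: Substitute values: z = (90 - 72) / 12
Step 3: z = 18 / 12 = 1.5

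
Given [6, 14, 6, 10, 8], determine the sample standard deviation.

3.3466

Step 1: Compute the mean: 8.8
Step 2: Sum of squared deviations from the mean: 44.8
Step 3: Sample variance = 44.8 / 4 = 11.2
Step 4: Standard deviation = sqrt(11.2) = 3.3466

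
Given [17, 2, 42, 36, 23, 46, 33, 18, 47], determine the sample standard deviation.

15.3134

Step 1: Compute the mean: 29.3333
Step 2: Sum of squared deviations from the mean: 1876
Step 3: Sample variance = 1876 / 8 = 234.5
Step 4: Standard deviation = sqrt(234.5) = 15.3134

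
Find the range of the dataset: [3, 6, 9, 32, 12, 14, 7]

29

Step 1: Identify the maximum value: max = 32
Step 2: Identify the minimum value: min = 3
Step 3: Range = max - min = 32 - 3 = 29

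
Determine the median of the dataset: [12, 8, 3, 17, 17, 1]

10

Step 1: Sort the data in ascending order: [1, 3, 8, 12, 17, 17]
Step 2: The number of values is n = 6.
Step 3: Since n is even, the median is the average of positions 3 and 4:
  Median = (8 + 12) / 2 = 10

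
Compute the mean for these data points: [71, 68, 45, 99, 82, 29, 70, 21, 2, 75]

56.2

Step 1: Sum all values: 71 + 68 + 45 + 99 + 82 + 29 + 70 + 21 + 2 + 75 = 562
Step 2: Count the number of values: n = 10
Step 3: Mean = sum / n = 562 / 10 = 56.2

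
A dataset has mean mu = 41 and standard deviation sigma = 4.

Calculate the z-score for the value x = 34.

-1.75

Step 1: Recall the z-score formula: z = (x - mu) / sigma
Step 2: Substitute values: z = (34 - 41) / 4
Step 3: z = -7 / 4 = -1.75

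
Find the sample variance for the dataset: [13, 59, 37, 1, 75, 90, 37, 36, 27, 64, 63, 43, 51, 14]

636.2637

Step 1: Compute the mean: (13 + 59 + 37 + 1 + 75 + 90 + 37 + 36 + 27 + 64 + 63 + 43 + 51 + 14) / 14 = 43.5714
Step 2: Compute squared deviations from the mean:
  (13 - 43.5714)^2 = 934.6122
  (59 - 43.5714)^2 = 238.0408
  (37 - 43.5714)^2 = 43.1837
  (1 - 43.5714)^2 = 1812.3265
  (75 - 43.5714)^2 = 987.7551
  (90 - 43.5714)^2 = 2155.6122
  (37 - 43.5714)^2 = 43.1837
  (36 - 43.5714)^2 = 57.3265
  (27 - 43.5714)^2 = 274.6122
  (64 - 43.5714)^2 = 417.3265
  (63 - 43.5714)^2 = 377.4694
  (43 - 43.5714)^2 = 0.3265
  (51 - 43.5714)^2 = 55.1837
  (14 - 43.5714)^2 = 874.4694
Step 3: Sum of squared deviations = 8271.4286
Step 4: Sample variance = 8271.4286 / 13 = 636.2637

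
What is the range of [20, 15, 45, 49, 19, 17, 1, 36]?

48

Step 1: Identify the maximum value: max = 49
Step 2: Identify the minimum value: min = 1
Step 3: Range = max - min = 49 - 1 = 48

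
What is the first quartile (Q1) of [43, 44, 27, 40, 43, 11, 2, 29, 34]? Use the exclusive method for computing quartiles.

19

Step 1: Sort the data: [2, 11, 27, 29, 34, 40, 43, 43, 44]
Step 2: n = 9
Step 3: Using the exclusive quartile method:
  Q1 = 19
  Q2 (median) = 34
  Q3 = 43
  IQR = Q3 - Q1 = 43 - 19 = 24
Step 4: Q1 = 19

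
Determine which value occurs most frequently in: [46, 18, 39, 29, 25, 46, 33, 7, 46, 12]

46

Step 1: Count the frequency of each value:
  7: appears 1 time(s)
  12: appears 1 time(s)
  18: appears 1 time(s)
  25: appears 1 time(s)
  29: appears 1 time(s)
  33: appears 1 time(s)
  39: appears 1 time(s)
  46: appears 3 time(s)
Step 2: The value 46 appears most frequently (3 times).
Step 3: Mode = 46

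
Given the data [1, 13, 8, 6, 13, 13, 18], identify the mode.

13

Step 1: Count the frequency of each value:
  1: appears 1 time(s)
  6: appears 1 time(s)
  8: appears 1 time(s)
  13: appears 3 time(s)
  18: appears 1 time(s)
Step 2: The value 13 appears most frequently (3 times).
Step 3: Mode = 13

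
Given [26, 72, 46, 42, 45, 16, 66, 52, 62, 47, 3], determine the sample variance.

445.8545

Step 1: Compute the mean: (26 + 72 + 46 + 42 + 45 + 16 + 66 + 52 + 62 + 47 + 3) / 11 = 43.3636
Step 2: Compute squared deviations from the mean:
  (26 - 43.3636)^2 = 301.4959
  (72 - 43.3636)^2 = 820.0413
  (46 - 43.3636)^2 = 6.9504
  (42 - 43.3636)^2 = 1.8595
  (45 - 43.3636)^2 = 2.6777
  (16 - 43.3636)^2 = 748.7686
  (66 - 43.3636)^2 = 512.405
  (52 - 43.3636)^2 = 74.5868
  (62 - 43.3636)^2 = 347.314
  (47 - 43.3636)^2 = 13.2231
  (3 - 43.3636)^2 = 1629.2231
Step 3: Sum of squared deviations = 4458.5455
Step 4: Sample variance = 4458.5455 / 10 = 445.8545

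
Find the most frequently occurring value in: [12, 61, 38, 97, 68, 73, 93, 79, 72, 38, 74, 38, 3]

38

Step 1: Count the frequency of each value:
  3: appears 1 time(s)
  12: appears 1 time(s)
  38: appears 3 time(s)
  61: appears 1 time(s)
  68: appears 1 time(s)
  72: appears 1 time(s)
  73: appears 1 time(s)
  74: appears 1 time(s)
  79: appears 1 time(s)
  93: appears 1 time(s)
  97: appears 1 time(s)
Step 2: The value 38 appears most frequently (3 times).
Step 3: Mode = 38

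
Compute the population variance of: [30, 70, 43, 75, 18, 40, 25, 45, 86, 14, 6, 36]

577.2222

Step 1: Compute the mean: (30 + 70 + 43 + 75 + 18 + 40 + 25 + 45 + 86 + 14 + 6 + 36) / 12 = 40.6667
Step 2: Compute squared deviations from the mean:
  (30 - 40.6667)^2 = 113.7778
  (70 - 40.6667)^2 = 860.4444
  (43 - 40.6667)^2 = 5.4444
  (75 - 40.6667)^2 = 1178.7778
  (18 - 40.6667)^2 = 513.7778
  (40 - 40.6667)^2 = 0.4444
  (25 - 40.6667)^2 = 245.4444
  (45 - 40.6667)^2 = 18.7778
  (86 - 40.6667)^2 = 2055.1111
  (14 - 40.6667)^2 = 711.1111
  (6 - 40.6667)^2 = 1201.7778
  (36 - 40.6667)^2 = 21.7778
Step 3: Sum of squared deviations = 6926.6667
Step 4: Population variance = 6926.6667 / 12 = 577.2222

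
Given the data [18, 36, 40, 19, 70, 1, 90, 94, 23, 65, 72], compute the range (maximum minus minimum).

93

Step 1: Identify the maximum value: max = 94
Step 2: Identify the minimum value: min = 1
Step 3: Range = max - min = 94 - 1 = 93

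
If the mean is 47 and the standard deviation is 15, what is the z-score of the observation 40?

-0.4667

Step 1: Recall the z-score formula: z = (x - mu) / sigma
Step 2: Substitute values: z = (40 - 47) / 15
Step 3: z = -7 / 15 = -0.4667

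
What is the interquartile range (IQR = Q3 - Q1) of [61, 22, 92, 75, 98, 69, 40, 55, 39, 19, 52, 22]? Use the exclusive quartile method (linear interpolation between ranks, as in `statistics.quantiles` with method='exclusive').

47.25

Step 1: Sort the data: [19, 22, 22, 39, 40, 52, 55, 61, 69, 75, 92, 98]
Step 2: n = 12
Step 3: Using the exclusive quartile method:
  Q1 = 26.25
  Q2 (median) = 53.5
  Q3 = 73.5
  IQR = Q3 - Q1 = 73.5 - 26.25 = 47.25
Step 4: IQR = 47.25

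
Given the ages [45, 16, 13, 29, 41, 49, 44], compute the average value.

33.8571

Step 1: Sum all values: 45 + 16 + 13 + 29 + 41 + 49 + 44 = 237
Step 2: Count the number of values: n = 7
Step 3: Mean = sum / n = 237 / 7 = 33.8571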